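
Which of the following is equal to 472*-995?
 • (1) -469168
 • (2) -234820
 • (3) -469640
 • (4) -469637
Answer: 3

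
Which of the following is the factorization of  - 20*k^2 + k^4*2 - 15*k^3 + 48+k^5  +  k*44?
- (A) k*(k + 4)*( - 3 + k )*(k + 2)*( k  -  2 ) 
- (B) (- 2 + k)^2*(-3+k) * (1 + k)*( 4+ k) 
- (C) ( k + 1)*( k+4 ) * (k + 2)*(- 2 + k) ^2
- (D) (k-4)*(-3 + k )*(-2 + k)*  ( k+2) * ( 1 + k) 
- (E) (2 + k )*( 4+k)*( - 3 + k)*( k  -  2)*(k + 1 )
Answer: E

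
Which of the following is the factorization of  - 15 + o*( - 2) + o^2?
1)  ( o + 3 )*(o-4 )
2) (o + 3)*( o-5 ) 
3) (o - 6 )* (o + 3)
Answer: 2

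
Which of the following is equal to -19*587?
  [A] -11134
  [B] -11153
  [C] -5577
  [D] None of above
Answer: B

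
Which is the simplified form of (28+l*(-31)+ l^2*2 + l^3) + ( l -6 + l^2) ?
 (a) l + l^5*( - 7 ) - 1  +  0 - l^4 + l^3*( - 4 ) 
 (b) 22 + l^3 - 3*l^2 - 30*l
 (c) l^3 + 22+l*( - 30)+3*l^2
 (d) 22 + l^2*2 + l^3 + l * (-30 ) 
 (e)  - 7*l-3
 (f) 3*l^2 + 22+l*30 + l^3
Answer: c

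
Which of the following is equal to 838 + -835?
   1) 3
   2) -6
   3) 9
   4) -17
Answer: 1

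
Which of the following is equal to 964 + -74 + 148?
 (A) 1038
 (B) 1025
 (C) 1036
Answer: A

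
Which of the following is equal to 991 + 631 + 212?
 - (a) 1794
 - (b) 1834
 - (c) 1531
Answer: b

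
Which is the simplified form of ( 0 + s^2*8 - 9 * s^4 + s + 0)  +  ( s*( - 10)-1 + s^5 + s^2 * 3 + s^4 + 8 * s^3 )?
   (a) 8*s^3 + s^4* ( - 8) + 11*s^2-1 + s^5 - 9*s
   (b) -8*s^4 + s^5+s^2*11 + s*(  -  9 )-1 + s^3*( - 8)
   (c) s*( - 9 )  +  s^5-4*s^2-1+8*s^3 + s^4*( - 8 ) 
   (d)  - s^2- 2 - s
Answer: a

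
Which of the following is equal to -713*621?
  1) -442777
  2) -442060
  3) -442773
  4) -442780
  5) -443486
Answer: 3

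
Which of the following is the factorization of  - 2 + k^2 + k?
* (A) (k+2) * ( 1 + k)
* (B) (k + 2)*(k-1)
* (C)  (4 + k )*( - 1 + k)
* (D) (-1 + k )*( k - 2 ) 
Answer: B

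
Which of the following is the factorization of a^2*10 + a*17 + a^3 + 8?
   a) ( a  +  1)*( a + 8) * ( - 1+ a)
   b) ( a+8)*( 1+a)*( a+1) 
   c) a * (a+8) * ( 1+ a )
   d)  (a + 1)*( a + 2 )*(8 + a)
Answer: b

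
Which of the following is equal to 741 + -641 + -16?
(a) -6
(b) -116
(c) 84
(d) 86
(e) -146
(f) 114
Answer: c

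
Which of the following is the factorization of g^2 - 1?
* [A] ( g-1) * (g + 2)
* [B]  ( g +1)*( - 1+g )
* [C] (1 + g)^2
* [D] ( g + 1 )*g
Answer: B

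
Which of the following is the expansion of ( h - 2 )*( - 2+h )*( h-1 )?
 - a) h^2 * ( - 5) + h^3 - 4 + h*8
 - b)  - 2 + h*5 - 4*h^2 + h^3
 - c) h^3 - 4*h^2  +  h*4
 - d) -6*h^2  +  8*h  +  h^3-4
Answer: a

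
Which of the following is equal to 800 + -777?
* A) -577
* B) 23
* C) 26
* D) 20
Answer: B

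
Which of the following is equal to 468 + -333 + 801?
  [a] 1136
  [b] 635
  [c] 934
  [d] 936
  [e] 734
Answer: d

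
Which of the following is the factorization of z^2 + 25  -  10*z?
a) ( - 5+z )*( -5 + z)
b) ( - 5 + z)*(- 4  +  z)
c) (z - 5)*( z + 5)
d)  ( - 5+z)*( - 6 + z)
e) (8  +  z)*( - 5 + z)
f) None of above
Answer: a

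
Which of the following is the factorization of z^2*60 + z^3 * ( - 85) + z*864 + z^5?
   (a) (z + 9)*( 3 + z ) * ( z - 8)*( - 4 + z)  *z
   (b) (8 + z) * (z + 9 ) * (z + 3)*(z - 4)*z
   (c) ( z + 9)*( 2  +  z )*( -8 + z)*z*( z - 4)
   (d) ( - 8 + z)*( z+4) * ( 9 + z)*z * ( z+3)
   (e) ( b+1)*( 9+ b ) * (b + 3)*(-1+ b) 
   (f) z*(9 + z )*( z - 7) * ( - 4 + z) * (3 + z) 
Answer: a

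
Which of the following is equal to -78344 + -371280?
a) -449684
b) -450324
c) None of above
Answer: c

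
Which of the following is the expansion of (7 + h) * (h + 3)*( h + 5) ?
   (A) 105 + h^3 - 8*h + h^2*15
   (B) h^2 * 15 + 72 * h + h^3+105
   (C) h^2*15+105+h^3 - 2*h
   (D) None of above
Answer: D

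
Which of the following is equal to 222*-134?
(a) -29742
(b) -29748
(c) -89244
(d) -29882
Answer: b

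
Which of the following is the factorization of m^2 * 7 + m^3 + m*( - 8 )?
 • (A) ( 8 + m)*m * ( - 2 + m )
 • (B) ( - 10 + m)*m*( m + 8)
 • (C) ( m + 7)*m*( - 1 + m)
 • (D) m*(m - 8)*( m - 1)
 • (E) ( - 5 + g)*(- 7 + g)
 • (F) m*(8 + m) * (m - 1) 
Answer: F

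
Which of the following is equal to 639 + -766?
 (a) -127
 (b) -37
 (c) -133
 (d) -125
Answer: a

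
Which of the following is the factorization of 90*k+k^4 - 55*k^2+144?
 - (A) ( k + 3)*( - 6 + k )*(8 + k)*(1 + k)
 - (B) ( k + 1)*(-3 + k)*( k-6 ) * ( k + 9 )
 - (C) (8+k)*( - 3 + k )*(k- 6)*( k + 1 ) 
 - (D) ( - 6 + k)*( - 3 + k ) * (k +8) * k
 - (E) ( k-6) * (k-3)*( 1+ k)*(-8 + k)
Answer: C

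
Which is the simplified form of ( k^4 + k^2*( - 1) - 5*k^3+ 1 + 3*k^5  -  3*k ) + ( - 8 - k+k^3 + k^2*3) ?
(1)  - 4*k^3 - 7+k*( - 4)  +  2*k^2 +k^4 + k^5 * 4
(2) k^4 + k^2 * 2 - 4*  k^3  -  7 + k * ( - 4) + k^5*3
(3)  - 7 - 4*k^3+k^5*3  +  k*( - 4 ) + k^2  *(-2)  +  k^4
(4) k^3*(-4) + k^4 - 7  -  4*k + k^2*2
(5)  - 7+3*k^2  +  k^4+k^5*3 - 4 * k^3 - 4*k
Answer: 2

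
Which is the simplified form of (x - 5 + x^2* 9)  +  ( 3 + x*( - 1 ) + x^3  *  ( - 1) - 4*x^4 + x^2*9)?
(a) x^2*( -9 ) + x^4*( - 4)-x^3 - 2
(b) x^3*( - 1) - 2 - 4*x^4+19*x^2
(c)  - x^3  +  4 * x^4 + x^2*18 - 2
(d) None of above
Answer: d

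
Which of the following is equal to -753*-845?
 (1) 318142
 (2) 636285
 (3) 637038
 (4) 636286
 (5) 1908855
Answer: 2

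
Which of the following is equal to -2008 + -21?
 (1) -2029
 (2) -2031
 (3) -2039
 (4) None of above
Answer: 1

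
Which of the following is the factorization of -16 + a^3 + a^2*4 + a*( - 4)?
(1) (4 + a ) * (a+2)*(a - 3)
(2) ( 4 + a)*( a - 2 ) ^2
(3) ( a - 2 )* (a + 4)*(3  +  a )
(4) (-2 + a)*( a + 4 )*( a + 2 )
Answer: 4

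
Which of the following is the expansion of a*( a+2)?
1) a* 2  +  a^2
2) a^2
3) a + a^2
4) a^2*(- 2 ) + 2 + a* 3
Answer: 1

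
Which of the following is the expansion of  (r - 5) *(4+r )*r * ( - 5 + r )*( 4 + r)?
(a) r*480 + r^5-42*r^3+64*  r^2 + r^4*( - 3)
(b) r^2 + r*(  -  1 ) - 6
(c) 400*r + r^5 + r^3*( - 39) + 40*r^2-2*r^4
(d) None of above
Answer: c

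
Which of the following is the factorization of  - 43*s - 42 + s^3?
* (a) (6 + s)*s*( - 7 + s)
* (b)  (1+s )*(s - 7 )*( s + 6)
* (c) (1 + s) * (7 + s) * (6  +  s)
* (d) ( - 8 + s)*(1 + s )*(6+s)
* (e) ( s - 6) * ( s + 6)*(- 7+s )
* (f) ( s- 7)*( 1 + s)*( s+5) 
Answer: b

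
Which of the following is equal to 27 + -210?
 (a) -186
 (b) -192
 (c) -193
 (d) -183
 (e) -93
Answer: d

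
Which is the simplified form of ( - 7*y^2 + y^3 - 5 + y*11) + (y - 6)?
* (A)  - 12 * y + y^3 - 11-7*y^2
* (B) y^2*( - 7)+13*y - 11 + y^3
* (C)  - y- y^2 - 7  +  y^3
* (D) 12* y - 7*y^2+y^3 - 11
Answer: D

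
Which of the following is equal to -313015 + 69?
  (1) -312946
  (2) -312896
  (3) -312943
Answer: 1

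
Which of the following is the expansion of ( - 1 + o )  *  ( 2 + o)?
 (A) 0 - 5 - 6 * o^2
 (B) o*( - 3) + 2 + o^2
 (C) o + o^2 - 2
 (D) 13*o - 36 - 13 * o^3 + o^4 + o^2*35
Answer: C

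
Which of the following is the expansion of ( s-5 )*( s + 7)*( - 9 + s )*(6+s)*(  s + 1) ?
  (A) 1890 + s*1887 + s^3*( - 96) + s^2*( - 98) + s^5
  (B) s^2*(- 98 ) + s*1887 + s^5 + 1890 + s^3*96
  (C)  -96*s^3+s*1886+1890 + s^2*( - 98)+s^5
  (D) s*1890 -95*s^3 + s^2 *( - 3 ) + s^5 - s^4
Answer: A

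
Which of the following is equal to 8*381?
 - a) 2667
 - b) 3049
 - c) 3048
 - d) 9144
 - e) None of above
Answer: c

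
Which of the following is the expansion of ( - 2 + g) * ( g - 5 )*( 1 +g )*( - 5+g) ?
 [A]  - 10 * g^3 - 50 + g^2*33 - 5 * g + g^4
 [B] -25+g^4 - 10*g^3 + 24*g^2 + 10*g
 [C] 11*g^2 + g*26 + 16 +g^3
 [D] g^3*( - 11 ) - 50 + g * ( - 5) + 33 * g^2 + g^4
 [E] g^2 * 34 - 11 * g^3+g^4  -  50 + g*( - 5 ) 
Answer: D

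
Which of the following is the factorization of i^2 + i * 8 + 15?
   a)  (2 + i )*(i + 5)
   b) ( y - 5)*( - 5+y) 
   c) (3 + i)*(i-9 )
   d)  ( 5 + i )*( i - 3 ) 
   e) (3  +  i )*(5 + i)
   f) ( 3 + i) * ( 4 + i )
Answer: e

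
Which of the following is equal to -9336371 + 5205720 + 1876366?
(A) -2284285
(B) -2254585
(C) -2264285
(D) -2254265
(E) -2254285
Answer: E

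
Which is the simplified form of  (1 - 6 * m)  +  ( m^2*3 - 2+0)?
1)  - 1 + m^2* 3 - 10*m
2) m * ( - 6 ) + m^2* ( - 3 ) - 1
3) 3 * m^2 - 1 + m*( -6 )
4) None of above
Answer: 3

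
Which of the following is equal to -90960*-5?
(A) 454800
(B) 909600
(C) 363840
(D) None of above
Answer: A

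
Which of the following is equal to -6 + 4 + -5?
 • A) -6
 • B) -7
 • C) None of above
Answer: B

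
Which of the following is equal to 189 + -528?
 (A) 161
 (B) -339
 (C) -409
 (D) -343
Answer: B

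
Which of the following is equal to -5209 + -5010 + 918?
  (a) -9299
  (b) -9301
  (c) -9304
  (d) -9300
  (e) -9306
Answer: b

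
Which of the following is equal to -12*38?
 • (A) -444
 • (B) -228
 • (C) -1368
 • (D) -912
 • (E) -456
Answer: E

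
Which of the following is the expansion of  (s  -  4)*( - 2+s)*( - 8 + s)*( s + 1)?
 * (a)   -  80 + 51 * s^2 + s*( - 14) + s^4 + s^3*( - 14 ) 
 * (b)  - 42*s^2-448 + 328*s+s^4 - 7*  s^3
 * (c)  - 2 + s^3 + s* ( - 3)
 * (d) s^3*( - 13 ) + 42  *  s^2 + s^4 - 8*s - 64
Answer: d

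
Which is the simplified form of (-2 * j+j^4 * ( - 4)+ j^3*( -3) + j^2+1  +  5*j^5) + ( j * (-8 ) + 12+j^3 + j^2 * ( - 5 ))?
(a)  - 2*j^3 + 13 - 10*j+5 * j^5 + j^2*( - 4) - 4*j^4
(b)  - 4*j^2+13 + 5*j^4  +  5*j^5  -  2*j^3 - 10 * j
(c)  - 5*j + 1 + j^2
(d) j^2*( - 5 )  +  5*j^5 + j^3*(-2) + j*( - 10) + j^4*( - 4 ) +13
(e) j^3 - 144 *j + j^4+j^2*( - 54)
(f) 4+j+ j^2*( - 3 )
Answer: a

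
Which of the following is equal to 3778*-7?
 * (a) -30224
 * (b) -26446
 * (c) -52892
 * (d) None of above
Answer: b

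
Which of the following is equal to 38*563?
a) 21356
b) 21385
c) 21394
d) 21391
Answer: c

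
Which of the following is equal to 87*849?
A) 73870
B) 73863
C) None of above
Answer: B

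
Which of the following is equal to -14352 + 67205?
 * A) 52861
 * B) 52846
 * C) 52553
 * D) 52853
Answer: D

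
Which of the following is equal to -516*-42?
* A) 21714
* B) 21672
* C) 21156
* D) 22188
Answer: B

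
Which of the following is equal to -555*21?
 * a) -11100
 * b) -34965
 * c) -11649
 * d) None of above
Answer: d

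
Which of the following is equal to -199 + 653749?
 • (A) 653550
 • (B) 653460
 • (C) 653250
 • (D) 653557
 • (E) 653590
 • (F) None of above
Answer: A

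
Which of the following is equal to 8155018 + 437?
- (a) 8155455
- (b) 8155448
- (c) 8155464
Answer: a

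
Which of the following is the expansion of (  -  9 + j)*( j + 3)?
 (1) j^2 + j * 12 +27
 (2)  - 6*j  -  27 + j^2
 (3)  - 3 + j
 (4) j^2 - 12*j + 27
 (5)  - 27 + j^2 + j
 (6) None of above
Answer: 2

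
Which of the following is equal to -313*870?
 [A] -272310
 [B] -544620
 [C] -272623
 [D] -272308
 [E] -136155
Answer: A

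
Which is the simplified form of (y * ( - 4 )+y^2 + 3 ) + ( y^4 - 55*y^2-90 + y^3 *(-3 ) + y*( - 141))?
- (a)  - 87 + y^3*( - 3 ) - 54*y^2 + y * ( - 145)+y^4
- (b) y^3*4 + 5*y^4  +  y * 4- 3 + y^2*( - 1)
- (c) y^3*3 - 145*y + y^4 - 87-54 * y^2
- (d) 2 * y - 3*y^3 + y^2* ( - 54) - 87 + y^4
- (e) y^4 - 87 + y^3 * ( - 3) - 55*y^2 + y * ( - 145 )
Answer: a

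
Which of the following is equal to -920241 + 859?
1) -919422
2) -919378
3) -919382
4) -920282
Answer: 3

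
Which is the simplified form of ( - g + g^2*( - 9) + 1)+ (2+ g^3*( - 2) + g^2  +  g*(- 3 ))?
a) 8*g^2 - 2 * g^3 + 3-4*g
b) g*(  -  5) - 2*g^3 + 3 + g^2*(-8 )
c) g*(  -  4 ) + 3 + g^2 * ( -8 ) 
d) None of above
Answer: d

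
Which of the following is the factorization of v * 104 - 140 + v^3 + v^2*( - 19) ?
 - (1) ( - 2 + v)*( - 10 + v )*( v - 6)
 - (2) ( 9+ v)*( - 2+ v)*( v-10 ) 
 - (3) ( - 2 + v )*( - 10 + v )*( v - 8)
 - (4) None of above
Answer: 4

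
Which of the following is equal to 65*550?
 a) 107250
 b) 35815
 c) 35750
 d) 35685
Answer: c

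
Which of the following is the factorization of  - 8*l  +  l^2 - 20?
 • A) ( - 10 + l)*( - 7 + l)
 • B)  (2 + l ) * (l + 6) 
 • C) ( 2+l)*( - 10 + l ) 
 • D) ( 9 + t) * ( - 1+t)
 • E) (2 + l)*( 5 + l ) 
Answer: C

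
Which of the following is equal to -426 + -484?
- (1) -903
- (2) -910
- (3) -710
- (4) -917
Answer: 2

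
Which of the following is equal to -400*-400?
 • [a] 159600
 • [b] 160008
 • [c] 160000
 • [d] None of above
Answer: c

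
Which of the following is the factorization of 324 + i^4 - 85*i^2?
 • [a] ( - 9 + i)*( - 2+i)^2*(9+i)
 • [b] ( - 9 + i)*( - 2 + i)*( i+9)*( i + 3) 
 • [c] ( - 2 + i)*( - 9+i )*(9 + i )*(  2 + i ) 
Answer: c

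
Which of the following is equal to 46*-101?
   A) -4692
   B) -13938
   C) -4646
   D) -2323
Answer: C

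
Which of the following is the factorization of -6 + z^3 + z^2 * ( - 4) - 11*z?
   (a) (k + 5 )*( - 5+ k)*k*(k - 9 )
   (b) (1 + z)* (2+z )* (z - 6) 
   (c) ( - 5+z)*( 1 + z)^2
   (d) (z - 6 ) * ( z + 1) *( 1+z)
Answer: d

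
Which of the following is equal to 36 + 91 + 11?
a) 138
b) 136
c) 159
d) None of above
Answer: a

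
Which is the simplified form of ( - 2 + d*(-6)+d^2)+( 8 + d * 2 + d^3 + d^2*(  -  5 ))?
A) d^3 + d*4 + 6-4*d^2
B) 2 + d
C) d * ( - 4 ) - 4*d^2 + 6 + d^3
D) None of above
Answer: C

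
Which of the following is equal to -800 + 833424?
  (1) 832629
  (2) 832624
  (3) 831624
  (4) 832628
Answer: 2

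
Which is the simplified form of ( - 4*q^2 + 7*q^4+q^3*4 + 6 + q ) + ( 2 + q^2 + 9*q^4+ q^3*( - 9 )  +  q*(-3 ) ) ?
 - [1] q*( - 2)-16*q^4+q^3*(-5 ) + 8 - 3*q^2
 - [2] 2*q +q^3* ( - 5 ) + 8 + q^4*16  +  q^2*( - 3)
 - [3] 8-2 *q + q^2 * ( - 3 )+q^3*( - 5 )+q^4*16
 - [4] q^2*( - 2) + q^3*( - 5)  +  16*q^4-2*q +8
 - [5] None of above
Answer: 3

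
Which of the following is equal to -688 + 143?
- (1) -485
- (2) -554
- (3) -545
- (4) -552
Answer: 3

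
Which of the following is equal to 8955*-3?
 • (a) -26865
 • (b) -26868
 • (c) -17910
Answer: a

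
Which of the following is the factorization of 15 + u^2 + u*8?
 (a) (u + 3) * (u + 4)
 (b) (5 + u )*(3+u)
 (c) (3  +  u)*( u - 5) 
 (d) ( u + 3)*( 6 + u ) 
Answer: b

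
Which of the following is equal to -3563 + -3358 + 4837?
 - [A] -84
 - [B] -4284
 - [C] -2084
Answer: C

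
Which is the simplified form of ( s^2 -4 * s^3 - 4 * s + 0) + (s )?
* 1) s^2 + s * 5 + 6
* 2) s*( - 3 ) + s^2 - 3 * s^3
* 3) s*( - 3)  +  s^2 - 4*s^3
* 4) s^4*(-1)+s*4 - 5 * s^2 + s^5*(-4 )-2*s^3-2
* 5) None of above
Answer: 3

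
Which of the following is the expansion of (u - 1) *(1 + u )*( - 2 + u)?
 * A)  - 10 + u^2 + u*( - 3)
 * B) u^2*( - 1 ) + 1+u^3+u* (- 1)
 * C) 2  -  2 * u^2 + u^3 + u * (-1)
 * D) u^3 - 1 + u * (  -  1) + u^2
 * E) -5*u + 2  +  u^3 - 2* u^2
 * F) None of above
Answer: C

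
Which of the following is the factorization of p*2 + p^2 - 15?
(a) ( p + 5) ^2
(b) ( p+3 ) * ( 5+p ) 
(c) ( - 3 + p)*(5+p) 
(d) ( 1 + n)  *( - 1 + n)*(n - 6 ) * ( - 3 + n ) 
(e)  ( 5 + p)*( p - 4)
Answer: c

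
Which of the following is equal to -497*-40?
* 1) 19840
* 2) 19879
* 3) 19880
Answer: 3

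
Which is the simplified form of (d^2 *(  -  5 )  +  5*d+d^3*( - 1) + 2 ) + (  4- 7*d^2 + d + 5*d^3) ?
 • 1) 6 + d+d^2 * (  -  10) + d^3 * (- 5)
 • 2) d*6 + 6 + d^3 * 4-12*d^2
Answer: 2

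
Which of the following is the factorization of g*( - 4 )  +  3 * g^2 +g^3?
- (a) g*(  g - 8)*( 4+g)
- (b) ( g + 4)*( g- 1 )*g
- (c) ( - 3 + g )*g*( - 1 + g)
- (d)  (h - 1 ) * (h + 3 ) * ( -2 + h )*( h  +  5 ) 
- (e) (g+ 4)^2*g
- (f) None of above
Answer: b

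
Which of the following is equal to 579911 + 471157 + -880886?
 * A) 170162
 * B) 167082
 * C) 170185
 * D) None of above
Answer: D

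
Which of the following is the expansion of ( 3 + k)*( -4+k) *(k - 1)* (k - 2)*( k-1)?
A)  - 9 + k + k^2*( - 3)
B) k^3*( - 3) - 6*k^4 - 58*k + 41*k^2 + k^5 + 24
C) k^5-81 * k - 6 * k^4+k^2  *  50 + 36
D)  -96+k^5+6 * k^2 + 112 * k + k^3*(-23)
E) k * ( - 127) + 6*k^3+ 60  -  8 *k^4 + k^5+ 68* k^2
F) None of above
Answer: F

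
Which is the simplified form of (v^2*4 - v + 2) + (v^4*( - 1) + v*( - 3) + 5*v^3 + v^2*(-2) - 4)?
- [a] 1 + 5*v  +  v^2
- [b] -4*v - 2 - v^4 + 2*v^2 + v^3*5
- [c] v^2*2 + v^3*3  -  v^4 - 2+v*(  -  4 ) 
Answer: b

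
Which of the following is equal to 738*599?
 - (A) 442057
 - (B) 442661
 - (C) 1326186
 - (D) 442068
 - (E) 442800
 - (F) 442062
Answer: F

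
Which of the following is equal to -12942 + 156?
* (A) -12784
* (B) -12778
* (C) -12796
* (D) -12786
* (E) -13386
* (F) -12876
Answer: D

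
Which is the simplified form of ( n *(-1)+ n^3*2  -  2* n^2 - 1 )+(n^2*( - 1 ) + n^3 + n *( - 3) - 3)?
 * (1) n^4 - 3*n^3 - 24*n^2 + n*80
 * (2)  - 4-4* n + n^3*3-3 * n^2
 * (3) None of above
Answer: 2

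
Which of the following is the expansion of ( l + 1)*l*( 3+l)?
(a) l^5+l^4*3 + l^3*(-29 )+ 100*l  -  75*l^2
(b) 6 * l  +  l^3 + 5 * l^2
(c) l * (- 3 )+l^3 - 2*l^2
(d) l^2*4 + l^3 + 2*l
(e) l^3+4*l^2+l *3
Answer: e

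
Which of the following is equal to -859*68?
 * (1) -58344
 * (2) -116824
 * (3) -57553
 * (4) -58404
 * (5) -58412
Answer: 5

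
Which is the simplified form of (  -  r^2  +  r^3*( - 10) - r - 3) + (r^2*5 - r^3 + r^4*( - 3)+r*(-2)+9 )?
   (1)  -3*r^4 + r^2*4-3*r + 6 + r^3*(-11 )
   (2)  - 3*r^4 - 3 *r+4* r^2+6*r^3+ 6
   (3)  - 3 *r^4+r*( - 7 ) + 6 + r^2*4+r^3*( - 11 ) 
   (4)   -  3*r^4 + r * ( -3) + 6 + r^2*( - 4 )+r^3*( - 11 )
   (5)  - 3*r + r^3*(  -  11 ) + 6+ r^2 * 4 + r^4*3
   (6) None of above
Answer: 1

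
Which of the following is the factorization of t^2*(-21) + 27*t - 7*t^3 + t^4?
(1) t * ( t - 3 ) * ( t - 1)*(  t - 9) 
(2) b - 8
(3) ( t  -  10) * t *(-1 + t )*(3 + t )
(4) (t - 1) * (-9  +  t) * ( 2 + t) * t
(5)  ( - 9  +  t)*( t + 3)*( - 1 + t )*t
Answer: 5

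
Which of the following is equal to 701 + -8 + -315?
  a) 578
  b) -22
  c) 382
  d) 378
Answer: d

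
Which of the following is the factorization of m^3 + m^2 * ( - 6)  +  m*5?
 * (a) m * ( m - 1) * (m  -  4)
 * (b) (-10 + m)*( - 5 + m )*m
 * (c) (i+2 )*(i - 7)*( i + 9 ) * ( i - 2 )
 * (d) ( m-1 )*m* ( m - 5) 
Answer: d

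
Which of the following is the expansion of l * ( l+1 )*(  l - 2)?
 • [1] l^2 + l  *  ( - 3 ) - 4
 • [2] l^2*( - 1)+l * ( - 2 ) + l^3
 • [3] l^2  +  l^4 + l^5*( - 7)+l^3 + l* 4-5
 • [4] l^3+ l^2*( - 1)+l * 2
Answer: 2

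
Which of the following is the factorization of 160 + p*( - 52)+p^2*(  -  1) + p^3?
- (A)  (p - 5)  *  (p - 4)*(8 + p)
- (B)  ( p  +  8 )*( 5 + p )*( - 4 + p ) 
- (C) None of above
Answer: A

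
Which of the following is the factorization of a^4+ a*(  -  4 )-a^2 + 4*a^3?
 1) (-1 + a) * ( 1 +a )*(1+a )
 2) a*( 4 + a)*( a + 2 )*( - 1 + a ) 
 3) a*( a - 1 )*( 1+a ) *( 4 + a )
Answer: 3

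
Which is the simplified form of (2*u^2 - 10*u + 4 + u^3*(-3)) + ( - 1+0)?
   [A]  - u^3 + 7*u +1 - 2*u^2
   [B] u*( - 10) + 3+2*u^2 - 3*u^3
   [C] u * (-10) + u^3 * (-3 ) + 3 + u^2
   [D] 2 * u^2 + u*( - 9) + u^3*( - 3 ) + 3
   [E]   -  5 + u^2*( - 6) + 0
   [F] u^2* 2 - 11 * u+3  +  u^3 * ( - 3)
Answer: B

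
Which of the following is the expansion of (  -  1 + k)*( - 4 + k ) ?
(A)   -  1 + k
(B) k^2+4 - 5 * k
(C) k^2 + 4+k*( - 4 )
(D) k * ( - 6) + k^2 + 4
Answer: B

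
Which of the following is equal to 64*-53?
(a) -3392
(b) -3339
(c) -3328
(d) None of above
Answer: a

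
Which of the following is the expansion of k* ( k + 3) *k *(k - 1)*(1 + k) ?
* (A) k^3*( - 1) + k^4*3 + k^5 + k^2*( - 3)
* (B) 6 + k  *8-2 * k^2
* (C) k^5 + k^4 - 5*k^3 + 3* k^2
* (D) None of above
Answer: A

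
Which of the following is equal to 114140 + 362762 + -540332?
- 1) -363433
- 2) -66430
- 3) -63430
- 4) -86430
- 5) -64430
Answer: 3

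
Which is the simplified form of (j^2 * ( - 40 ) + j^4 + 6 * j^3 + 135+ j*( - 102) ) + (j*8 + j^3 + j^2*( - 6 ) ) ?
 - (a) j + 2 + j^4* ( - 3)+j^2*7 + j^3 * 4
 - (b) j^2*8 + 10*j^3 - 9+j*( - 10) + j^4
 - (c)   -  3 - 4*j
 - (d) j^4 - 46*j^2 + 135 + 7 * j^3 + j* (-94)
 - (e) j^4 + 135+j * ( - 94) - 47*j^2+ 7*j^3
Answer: d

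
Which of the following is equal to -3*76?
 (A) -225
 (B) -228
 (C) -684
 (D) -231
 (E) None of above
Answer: B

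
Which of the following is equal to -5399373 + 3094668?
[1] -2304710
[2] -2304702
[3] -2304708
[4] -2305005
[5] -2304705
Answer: 5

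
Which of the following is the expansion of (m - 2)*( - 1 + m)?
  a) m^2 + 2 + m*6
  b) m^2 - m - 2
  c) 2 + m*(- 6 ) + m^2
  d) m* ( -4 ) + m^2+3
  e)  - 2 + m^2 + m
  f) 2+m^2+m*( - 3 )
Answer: f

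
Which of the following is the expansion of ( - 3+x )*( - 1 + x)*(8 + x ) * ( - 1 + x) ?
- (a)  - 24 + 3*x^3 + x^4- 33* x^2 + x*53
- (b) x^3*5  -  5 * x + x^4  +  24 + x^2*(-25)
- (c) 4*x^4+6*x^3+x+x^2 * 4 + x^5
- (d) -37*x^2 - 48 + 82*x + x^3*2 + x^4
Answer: a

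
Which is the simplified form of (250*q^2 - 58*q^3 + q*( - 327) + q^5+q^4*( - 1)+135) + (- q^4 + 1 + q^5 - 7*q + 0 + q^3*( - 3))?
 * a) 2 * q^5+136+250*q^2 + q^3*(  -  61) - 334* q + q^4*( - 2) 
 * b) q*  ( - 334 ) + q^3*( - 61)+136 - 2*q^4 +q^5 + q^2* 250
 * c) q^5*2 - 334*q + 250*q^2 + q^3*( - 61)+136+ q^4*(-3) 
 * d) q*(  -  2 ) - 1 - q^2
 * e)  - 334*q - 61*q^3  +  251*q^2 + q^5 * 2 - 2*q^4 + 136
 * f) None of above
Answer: a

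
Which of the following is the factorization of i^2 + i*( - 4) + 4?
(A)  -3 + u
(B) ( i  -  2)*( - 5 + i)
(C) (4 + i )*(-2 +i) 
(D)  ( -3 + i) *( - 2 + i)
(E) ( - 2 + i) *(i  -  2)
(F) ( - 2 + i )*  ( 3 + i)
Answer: E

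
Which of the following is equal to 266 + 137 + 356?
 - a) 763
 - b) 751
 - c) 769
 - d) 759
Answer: d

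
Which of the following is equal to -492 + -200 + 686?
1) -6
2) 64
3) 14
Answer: 1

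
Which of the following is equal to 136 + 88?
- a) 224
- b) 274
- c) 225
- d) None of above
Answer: a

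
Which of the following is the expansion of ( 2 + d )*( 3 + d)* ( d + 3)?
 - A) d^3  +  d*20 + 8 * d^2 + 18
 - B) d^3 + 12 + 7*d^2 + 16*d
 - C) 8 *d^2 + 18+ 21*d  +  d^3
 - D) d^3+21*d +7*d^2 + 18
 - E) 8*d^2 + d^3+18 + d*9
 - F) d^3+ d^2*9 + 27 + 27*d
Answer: C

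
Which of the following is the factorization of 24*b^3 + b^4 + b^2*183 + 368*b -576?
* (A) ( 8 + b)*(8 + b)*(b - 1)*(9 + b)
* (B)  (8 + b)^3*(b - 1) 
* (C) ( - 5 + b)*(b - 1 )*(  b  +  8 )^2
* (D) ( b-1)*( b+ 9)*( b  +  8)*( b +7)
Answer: A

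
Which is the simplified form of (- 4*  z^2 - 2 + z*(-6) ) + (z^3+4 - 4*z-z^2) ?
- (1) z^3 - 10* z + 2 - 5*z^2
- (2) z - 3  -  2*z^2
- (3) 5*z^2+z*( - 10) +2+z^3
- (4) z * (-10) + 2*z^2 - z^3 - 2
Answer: 1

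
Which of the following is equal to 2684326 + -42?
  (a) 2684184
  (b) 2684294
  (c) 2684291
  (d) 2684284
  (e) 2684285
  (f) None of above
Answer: d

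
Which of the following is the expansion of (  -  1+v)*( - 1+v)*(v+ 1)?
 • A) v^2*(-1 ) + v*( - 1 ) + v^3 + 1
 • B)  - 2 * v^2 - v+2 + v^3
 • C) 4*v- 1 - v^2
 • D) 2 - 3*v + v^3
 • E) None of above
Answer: A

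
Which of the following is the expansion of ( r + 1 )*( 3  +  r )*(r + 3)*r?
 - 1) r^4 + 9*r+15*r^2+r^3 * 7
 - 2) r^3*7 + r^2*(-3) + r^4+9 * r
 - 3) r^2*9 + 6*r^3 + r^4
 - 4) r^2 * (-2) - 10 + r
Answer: 1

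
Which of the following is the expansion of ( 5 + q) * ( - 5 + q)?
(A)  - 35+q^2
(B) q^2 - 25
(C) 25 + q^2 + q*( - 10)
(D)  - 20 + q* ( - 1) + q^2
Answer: B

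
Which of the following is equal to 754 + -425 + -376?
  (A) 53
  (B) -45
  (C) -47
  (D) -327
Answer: C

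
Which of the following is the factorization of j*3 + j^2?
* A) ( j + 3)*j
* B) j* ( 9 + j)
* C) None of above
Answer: A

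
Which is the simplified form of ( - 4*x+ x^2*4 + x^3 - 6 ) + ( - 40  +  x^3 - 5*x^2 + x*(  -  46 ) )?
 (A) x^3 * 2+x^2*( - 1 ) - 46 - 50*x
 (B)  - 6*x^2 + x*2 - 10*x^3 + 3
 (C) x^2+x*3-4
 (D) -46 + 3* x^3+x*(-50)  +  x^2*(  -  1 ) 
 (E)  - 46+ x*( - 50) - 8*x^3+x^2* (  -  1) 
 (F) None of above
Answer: A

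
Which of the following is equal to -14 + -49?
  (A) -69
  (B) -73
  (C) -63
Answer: C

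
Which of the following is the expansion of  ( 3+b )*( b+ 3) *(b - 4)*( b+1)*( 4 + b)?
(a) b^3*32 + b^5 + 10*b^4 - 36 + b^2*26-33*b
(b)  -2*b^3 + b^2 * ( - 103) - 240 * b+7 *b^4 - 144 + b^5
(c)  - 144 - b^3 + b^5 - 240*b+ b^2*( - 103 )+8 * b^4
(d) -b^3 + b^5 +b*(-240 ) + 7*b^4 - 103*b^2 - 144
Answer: d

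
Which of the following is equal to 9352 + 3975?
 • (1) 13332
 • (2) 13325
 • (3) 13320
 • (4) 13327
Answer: 4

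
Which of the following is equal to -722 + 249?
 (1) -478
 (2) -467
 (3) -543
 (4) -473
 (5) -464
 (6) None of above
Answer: 4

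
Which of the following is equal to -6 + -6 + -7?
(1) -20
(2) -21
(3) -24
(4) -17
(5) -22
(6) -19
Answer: 6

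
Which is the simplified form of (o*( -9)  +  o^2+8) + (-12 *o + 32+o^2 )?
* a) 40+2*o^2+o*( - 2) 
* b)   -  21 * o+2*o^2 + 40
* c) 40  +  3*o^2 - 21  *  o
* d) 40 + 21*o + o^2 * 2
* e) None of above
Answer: b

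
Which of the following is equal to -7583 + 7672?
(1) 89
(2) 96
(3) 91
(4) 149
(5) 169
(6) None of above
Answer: 1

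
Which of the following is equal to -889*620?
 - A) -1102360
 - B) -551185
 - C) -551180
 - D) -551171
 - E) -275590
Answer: C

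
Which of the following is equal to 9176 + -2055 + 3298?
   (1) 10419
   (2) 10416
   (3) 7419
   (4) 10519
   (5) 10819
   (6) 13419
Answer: 1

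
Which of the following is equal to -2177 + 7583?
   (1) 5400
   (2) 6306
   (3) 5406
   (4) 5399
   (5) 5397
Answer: 3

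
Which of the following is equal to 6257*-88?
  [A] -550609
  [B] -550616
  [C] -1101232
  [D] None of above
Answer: B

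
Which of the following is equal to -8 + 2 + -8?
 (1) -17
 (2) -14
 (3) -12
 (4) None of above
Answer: 2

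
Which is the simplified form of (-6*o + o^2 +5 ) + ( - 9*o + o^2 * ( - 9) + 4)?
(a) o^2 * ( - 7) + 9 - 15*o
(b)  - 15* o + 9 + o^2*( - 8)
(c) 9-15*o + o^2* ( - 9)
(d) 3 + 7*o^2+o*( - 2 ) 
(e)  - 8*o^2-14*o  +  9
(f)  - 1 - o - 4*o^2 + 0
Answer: b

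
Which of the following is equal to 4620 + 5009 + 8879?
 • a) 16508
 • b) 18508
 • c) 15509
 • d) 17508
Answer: b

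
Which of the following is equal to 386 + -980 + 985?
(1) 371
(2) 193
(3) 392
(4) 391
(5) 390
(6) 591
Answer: 4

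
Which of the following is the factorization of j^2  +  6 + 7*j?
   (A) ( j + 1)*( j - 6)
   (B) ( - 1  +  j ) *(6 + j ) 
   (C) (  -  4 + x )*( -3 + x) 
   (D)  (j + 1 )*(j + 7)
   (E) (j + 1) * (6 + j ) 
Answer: E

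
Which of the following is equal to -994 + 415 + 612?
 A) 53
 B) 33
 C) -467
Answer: B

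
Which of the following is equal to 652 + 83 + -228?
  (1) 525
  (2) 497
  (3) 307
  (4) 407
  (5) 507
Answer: 5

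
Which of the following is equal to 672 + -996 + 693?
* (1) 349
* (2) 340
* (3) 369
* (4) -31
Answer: 3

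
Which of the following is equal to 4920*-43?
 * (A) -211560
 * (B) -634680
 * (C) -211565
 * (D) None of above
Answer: A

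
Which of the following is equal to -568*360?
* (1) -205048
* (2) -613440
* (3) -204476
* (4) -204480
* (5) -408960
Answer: 4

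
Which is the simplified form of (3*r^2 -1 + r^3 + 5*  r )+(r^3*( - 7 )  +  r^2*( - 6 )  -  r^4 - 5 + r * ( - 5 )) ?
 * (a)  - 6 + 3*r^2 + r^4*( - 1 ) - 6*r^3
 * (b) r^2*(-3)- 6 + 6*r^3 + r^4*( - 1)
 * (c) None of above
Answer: c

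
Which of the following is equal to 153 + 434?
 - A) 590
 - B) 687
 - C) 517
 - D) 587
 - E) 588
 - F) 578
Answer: D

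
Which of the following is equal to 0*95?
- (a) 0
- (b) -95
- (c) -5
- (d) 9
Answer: a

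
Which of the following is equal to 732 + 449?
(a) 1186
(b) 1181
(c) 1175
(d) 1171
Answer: b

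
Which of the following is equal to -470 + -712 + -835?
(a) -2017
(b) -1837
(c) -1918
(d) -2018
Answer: a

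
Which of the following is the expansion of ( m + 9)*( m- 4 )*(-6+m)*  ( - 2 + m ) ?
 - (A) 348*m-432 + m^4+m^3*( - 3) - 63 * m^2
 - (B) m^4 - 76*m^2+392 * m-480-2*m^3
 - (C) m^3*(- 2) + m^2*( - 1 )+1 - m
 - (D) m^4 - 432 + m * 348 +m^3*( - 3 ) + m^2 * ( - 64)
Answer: D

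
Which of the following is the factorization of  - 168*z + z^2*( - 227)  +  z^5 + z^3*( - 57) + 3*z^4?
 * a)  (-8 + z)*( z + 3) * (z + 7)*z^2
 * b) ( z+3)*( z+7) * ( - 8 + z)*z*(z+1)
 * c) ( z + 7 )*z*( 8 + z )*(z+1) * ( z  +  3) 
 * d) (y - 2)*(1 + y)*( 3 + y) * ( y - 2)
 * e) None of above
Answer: b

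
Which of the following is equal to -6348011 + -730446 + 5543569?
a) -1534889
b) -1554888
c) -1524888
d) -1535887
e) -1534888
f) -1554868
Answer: e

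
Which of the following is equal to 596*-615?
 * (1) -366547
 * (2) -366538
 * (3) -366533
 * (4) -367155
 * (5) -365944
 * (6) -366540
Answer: 6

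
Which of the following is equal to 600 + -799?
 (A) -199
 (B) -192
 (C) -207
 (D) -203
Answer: A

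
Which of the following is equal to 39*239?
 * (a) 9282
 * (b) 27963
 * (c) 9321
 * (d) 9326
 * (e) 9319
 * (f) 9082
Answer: c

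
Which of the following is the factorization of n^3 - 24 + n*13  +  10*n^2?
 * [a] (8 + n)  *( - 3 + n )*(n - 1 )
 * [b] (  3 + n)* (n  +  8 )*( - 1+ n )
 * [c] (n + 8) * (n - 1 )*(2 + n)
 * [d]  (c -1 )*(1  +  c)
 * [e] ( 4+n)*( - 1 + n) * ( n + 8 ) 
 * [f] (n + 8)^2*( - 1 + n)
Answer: b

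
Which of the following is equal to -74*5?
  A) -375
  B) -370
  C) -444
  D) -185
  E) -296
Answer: B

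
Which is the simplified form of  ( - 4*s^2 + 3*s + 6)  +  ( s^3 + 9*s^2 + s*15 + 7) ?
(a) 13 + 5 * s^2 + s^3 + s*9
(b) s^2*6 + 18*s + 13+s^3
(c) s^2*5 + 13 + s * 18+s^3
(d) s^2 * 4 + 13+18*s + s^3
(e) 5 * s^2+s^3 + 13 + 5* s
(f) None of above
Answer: c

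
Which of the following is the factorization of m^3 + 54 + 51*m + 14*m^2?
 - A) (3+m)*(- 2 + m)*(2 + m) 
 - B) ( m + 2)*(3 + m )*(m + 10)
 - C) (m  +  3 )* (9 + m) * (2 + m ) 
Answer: C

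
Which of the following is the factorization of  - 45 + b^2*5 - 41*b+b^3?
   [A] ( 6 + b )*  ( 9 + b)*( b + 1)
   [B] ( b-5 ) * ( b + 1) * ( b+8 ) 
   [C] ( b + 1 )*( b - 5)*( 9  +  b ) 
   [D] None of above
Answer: C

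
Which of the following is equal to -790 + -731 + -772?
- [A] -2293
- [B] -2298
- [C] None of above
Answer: A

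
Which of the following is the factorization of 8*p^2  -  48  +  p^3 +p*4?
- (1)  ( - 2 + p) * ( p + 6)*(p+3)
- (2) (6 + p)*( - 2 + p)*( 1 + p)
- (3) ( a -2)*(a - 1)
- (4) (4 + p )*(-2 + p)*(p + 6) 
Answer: 4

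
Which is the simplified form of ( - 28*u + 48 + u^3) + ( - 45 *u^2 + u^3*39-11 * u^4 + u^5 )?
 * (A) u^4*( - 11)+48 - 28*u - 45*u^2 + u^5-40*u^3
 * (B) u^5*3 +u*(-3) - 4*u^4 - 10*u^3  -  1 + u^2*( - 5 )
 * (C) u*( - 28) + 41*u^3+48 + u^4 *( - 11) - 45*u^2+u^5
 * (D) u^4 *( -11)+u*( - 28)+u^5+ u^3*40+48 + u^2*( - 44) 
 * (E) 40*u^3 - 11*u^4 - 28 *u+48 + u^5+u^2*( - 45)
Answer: E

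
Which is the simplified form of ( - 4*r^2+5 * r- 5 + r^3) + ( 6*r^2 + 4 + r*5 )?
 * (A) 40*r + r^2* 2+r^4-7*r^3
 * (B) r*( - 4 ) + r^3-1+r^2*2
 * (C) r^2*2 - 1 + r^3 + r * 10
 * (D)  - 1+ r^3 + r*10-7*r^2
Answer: C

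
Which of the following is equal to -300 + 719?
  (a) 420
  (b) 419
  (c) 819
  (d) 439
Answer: b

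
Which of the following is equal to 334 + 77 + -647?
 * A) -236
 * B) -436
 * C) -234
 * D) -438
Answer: A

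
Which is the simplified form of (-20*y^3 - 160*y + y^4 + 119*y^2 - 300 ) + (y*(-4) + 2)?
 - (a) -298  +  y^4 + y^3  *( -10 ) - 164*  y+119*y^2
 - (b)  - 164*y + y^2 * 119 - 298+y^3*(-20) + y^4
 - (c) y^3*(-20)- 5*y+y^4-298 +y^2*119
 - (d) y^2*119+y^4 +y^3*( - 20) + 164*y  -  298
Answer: b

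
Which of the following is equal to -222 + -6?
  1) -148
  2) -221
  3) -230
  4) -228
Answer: 4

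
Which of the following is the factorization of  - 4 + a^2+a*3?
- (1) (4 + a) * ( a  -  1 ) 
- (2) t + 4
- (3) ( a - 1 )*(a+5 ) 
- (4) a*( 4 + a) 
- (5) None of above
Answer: 1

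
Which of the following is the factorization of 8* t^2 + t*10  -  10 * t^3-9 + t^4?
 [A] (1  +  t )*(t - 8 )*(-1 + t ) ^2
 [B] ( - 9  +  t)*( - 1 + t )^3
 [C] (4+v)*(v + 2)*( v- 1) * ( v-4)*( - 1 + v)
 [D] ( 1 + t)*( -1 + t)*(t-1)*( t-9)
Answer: D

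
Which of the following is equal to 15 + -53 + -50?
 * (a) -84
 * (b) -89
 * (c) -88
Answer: c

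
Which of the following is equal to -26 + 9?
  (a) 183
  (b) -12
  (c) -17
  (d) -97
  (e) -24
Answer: c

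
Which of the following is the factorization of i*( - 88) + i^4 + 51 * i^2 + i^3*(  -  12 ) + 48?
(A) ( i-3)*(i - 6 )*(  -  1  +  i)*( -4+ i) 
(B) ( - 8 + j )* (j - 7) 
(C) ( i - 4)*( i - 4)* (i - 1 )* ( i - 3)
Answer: C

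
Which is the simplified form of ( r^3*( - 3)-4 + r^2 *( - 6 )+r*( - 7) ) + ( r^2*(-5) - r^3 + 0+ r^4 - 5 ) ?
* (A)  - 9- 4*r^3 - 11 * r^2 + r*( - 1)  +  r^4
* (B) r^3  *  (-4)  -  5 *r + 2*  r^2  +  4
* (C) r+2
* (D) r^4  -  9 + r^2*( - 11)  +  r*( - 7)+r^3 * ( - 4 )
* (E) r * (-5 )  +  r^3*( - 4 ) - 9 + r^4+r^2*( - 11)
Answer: D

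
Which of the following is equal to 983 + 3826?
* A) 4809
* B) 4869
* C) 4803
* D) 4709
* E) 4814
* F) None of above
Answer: A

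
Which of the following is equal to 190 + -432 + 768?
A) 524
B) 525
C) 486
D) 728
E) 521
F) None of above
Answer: F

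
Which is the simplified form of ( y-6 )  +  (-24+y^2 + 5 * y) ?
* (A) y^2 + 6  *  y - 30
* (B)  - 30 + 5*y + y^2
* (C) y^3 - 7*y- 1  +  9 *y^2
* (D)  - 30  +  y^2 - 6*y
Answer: A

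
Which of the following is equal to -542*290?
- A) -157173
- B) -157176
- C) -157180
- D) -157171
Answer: C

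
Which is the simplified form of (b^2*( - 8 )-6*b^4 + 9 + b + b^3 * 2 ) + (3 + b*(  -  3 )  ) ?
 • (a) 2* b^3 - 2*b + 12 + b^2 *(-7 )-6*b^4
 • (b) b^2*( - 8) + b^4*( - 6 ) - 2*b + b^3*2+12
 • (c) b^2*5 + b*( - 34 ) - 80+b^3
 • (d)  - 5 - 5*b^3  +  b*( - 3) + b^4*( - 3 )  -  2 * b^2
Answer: b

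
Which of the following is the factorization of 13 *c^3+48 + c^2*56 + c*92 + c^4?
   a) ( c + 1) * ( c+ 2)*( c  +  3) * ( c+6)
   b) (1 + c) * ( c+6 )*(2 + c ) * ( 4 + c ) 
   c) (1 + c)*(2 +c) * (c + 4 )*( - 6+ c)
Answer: b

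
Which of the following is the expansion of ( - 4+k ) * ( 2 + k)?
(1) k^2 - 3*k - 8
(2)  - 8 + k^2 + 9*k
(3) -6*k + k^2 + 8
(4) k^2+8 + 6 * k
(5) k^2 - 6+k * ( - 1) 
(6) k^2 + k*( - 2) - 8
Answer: 6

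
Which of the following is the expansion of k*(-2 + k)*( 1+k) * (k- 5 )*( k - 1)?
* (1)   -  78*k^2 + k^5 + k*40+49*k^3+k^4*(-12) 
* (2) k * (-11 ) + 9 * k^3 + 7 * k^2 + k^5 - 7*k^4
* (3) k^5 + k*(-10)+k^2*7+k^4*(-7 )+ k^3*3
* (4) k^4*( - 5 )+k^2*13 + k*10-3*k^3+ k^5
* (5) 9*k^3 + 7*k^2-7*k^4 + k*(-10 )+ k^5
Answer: 5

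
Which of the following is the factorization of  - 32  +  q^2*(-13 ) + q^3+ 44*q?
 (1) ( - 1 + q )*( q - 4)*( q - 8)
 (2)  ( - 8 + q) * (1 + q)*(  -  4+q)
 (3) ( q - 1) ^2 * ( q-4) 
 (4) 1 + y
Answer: 1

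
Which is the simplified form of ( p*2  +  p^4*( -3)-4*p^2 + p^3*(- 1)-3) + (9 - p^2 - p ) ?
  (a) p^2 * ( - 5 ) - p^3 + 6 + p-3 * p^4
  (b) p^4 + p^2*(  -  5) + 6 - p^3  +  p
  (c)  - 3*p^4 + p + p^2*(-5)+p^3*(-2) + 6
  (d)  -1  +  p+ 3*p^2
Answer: a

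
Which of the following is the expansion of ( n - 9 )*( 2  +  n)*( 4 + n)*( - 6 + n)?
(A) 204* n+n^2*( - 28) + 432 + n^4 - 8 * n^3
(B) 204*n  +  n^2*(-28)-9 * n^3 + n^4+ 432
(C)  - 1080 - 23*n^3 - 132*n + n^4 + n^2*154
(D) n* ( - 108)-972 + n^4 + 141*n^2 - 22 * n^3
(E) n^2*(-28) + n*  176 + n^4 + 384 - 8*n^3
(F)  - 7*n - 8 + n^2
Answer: B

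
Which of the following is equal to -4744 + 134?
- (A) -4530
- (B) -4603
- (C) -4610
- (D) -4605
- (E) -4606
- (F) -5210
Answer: C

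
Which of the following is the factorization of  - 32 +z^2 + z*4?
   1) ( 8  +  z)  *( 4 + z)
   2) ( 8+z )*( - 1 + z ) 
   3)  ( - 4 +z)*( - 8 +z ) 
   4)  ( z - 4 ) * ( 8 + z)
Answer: 4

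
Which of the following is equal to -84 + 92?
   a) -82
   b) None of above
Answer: b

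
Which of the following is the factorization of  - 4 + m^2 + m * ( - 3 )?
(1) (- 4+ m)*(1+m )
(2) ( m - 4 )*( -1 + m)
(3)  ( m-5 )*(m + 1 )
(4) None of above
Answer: 1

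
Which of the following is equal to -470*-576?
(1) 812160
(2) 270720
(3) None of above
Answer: 2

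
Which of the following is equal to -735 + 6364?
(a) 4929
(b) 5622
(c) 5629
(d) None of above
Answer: c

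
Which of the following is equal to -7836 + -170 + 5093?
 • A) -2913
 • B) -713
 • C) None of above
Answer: A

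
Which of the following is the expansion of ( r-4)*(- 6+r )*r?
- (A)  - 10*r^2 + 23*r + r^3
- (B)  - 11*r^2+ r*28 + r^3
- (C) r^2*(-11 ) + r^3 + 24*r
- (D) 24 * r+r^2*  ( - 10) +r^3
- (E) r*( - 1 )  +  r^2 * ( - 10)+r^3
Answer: D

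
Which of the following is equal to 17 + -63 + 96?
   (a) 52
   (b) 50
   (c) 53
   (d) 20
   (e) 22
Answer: b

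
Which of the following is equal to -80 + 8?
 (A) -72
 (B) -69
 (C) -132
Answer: A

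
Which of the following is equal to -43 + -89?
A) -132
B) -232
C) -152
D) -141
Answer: A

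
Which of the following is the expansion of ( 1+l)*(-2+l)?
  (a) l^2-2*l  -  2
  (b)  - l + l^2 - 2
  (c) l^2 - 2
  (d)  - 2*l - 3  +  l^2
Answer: b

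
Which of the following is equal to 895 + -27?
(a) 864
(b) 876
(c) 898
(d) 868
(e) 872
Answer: d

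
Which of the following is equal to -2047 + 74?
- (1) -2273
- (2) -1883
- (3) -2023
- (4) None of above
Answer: 4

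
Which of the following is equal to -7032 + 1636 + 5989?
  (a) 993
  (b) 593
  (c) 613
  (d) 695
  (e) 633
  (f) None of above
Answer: b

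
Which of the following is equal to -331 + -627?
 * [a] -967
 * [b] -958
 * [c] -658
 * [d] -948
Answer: b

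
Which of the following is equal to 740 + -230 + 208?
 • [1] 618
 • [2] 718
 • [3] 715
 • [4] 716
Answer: 2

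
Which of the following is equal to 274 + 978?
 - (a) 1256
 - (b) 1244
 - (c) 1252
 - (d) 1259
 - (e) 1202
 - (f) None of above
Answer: c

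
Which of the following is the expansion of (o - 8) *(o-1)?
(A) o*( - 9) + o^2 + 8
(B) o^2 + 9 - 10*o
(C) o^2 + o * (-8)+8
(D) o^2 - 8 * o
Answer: A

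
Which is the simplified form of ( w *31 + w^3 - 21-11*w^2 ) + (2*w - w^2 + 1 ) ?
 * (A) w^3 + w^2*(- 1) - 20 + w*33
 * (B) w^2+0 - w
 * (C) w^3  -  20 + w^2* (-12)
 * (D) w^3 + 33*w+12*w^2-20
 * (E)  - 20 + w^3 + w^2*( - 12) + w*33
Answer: E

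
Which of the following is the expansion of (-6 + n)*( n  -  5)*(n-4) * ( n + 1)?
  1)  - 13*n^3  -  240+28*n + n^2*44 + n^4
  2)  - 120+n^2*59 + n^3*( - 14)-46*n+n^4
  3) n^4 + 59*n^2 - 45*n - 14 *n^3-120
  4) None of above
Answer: 2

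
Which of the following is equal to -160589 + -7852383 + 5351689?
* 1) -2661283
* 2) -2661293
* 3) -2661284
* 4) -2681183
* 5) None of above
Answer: 1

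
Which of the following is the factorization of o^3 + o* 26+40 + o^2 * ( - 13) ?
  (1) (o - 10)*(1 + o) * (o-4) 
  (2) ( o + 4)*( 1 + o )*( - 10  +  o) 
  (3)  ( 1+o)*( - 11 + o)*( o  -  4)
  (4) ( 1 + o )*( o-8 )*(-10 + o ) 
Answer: 1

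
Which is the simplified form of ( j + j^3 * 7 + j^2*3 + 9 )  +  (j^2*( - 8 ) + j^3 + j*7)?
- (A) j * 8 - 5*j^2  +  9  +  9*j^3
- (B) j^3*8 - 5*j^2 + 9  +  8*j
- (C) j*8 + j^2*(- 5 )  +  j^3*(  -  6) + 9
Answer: B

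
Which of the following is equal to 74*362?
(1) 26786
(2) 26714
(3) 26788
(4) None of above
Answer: 3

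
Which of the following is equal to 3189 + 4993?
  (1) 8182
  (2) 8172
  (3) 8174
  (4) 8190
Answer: 1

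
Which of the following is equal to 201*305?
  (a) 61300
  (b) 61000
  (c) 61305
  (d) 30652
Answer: c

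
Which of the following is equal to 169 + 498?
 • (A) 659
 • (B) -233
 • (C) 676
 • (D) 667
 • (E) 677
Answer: D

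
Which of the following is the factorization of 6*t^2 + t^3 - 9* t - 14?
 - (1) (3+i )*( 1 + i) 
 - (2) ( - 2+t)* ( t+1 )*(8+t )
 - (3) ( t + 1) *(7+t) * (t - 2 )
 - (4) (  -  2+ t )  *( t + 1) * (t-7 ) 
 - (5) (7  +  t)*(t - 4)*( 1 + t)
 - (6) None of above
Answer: 3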